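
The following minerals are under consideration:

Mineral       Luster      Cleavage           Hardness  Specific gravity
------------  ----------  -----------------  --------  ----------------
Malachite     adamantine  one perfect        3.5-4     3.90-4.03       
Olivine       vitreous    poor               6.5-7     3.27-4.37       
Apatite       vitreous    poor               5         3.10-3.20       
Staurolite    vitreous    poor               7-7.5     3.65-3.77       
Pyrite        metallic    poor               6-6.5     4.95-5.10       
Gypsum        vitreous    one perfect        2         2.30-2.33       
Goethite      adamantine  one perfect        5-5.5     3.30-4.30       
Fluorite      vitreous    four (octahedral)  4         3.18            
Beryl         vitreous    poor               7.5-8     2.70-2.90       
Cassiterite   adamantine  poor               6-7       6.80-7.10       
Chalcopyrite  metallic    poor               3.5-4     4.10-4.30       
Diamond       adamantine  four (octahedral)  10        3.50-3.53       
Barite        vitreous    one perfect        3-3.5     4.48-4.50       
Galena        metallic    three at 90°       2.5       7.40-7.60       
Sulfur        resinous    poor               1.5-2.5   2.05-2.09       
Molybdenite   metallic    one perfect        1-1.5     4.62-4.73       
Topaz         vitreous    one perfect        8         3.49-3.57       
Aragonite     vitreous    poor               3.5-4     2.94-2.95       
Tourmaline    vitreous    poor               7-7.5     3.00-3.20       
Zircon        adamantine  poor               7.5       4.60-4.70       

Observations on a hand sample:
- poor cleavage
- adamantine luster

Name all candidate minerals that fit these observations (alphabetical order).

Cassiterite, Zircon

Poor cleavage: leaves Olivine, Apatite, Staurolite, Pyrite, Beryl, Cassiterite, Chalcopyrite, Sulfur, Aragonite, Tourmaline, Zircon.
Adamantine luster: Cassiterite, Zircon remain.
Consistent with every observation: Cassiterite, Zircon.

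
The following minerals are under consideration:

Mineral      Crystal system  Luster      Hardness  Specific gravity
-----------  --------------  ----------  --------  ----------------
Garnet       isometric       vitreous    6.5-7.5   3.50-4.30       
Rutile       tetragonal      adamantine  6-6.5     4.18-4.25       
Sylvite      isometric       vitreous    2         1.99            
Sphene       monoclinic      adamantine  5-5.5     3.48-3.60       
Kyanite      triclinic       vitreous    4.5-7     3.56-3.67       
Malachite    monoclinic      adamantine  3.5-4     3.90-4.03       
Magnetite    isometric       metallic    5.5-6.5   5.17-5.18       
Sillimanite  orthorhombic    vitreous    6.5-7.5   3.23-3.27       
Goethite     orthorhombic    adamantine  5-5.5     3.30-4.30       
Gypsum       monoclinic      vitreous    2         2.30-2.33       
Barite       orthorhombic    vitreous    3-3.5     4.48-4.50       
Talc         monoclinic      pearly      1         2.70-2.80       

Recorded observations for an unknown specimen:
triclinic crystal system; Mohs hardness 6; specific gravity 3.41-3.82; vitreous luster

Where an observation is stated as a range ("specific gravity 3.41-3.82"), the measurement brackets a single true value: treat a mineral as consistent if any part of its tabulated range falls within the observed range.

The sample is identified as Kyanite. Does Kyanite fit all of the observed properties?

Yes

Triclinic crystal system — matches Kyanite (triclinic system).
Mohs hardness 6 — matches Kyanite (hardness 4.5-7).
Specific gravity 3.41-3.82 — matches Kyanite (SG 3.56-3.67).
Vitreous luster — matches Kyanite (vitreous luster).
Every observed property is compatible with the reference values for Kyanite.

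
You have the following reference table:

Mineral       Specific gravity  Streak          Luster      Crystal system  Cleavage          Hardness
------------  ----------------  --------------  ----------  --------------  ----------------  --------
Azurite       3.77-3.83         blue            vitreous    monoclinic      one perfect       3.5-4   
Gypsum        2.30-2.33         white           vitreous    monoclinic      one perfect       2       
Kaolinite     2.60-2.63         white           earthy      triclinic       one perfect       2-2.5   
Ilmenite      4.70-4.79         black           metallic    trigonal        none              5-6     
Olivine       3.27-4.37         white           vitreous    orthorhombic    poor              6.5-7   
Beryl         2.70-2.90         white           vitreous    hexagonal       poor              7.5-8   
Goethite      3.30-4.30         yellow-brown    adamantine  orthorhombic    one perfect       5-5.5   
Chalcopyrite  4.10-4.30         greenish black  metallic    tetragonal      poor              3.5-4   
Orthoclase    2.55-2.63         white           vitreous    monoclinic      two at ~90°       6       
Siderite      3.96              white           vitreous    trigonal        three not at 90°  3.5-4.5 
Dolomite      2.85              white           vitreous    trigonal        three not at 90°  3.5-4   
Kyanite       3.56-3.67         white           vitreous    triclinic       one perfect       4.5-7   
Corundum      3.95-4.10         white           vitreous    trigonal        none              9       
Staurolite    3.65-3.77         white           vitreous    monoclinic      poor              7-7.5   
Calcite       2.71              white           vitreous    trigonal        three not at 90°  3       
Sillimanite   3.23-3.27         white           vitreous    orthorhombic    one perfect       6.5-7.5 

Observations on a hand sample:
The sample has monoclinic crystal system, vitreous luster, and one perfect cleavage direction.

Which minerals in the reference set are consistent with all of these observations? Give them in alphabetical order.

Azurite, Gypsum

Monoclinic crystal system — narrows the field to Azurite, Gypsum, Orthoclase, Staurolite.
Vitreous luster — consistent with all remaining minerals.
One perfect cleavage direction eliminates Orthoclase, Staurolite.
Remaining candidates: Azurite, Gypsum.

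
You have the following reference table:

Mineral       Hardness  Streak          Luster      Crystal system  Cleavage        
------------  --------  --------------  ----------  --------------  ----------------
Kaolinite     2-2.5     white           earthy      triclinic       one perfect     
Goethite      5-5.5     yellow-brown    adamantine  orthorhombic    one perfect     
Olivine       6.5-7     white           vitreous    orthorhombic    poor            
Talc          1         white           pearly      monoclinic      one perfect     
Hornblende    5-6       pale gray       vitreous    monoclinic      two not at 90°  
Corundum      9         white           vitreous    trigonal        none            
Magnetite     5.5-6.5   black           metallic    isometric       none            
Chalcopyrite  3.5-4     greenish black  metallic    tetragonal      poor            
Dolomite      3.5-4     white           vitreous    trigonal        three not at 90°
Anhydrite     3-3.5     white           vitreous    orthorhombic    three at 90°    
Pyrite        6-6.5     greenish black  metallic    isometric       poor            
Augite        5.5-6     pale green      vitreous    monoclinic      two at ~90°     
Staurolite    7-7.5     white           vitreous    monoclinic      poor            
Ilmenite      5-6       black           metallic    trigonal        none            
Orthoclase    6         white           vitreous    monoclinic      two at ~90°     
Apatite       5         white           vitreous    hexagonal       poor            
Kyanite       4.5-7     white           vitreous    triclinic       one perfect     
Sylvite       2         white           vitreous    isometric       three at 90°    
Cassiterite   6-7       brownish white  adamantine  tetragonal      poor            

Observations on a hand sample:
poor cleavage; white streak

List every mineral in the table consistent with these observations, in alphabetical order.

Poor cleavage — leaves Olivine, Chalcopyrite, Pyrite, Staurolite, Apatite, Cassiterite.
White streak rules out Chalcopyrite, Pyrite, Cassiterite.
The minerals that satisfy all observations are Apatite, Olivine, Staurolite.

Apatite, Olivine, Staurolite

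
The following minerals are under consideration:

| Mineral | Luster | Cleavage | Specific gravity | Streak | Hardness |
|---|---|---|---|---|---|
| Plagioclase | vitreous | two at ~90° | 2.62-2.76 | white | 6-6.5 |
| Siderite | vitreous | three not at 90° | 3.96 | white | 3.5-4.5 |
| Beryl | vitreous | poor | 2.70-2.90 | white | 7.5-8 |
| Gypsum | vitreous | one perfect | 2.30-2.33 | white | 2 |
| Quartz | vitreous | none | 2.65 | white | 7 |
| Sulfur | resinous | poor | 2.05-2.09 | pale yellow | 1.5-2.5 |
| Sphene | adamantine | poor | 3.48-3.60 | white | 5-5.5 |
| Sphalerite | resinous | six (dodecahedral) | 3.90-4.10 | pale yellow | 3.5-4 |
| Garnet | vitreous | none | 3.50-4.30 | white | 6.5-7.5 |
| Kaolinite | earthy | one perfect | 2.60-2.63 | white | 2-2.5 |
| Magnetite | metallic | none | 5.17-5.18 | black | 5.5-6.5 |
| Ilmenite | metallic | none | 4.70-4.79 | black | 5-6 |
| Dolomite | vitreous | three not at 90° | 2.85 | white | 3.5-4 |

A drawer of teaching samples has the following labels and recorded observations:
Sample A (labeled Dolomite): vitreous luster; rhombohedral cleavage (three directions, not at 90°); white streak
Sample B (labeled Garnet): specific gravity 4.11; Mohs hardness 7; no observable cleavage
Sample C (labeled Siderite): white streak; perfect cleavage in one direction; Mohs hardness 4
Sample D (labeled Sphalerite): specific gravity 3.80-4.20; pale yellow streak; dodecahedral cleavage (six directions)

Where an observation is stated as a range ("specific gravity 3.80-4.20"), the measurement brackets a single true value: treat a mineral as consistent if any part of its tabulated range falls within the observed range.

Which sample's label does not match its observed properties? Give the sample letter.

Sample A: all recorded properties match Dolomite.
Sample B: all recorded properties match Garnet.
Sample C: Siderite has cleavage three not at 90°, but the record shows perfect cleavage in one direction — this label is wrong.
Sample D: all recorded properties match Sphalerite.
Sample C is the mislabeled one.

C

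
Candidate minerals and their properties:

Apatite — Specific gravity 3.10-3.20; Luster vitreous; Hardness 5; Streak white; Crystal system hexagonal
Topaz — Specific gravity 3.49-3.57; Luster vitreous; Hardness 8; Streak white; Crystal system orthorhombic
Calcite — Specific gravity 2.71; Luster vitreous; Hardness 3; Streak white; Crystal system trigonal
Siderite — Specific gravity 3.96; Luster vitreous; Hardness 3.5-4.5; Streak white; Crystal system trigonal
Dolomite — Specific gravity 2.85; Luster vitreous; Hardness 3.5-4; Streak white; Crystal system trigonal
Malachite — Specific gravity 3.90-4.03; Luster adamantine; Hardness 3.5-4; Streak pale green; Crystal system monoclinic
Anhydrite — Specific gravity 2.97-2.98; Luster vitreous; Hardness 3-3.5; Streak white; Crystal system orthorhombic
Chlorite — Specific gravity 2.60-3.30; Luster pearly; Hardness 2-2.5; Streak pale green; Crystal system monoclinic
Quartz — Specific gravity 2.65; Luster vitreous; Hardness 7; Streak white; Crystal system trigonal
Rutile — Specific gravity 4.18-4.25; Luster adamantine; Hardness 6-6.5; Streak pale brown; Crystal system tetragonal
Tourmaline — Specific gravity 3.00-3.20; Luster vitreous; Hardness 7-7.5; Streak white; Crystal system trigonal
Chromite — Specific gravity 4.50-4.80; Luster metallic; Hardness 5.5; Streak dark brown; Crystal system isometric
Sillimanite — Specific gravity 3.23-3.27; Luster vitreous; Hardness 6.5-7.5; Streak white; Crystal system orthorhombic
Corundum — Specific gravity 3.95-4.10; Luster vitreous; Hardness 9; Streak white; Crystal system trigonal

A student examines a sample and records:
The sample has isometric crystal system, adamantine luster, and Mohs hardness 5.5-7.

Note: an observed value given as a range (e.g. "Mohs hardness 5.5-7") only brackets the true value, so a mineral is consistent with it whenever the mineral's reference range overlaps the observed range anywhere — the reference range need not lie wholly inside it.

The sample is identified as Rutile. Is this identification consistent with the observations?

No

Isometric crystal system — Rutile has tetragonal system; which does not match.
Adamantine luster — matches Rutile (adamantine luster).
Mohs hardness 5.5-7 — matches Rutile (hardness 6-6.5).
The crystal system observation rules out Rutile.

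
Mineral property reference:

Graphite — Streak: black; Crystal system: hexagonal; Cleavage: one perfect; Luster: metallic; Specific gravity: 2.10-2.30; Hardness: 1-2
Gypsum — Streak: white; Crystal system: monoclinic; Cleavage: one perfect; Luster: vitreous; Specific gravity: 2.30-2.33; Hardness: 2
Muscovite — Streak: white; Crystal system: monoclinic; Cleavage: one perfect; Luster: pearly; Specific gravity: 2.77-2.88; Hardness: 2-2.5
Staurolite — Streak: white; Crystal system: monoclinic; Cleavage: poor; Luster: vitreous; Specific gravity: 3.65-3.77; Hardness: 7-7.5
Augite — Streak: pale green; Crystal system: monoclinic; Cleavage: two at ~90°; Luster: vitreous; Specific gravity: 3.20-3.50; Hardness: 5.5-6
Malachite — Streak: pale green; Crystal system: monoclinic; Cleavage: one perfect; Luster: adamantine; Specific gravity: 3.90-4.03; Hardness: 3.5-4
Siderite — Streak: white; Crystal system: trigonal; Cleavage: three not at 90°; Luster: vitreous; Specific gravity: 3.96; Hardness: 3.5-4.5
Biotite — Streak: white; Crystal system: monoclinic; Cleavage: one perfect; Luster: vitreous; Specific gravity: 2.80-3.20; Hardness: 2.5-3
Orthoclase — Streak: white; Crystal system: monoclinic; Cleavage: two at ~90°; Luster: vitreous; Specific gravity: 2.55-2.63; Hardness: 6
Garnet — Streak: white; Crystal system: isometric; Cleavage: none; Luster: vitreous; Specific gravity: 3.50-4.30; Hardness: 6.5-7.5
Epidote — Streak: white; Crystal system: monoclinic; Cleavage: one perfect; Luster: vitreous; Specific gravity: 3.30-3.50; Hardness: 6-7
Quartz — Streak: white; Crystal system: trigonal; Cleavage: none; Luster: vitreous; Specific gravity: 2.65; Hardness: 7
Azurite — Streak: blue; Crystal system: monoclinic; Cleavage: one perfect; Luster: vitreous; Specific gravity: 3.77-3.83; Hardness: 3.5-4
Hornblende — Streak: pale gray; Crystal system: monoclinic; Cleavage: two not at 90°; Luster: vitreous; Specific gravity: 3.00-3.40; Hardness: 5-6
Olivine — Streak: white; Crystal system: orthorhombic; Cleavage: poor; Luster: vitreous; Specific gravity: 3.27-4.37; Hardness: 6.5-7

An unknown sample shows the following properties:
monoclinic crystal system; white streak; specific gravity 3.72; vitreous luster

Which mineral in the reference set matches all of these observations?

Staurolite

Monoclinic crystal system eliminates Graphite, Siderite, Garnet, Quartz, Olivine.
White streak excludes Augite, Malachite, Azurite, Hornblende.
Specific gravity 3.72: leaves Staurolite.
Vitreous luster: no further eliminations.
Staurolite is the sole remaining match.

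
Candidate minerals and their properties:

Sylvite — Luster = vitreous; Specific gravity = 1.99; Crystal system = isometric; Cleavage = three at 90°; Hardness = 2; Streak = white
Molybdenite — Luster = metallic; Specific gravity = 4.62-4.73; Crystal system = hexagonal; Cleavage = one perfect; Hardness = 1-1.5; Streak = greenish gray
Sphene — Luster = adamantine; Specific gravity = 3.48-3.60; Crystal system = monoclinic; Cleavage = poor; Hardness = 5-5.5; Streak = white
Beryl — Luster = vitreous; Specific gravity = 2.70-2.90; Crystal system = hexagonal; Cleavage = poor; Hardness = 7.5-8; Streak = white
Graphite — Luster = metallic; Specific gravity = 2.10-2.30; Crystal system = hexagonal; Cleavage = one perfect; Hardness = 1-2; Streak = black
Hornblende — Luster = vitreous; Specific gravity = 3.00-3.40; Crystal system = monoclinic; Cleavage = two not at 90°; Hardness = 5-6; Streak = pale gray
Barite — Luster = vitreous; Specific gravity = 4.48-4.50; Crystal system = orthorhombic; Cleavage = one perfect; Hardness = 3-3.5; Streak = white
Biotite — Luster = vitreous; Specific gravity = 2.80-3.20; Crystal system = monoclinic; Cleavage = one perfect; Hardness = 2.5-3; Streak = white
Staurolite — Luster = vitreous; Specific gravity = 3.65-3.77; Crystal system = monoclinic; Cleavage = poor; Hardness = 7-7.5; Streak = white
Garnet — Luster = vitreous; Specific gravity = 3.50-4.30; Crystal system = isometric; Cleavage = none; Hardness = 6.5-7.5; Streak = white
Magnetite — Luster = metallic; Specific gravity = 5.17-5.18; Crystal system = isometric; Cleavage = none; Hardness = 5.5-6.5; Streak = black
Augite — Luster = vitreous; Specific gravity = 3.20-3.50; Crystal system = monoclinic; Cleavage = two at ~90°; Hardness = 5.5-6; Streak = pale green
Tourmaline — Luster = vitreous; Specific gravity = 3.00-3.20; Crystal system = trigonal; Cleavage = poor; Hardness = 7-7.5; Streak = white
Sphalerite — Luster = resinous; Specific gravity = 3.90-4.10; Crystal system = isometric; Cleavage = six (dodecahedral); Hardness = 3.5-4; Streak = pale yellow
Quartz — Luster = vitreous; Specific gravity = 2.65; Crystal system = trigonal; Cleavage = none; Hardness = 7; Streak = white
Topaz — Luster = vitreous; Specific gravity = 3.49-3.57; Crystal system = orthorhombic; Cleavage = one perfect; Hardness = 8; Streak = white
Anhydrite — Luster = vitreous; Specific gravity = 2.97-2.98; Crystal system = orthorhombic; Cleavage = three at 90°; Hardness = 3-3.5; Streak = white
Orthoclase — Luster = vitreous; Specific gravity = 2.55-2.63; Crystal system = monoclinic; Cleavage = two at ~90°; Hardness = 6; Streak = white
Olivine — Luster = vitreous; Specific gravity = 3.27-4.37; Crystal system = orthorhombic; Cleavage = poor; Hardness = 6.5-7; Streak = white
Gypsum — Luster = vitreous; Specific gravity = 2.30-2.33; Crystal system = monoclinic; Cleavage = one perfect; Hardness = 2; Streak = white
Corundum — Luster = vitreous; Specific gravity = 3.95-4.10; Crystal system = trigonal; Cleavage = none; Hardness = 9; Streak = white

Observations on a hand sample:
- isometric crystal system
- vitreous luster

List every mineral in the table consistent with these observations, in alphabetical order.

Garnet, Sylvite

Isometric crystal system: leaves Sylvite, Garnet, Magnetite, Sphalerite.
Vitreous luster eliminates Magnetite, Sphalerite.
The minerals that satisfy all observations are Garnet, Sylvite.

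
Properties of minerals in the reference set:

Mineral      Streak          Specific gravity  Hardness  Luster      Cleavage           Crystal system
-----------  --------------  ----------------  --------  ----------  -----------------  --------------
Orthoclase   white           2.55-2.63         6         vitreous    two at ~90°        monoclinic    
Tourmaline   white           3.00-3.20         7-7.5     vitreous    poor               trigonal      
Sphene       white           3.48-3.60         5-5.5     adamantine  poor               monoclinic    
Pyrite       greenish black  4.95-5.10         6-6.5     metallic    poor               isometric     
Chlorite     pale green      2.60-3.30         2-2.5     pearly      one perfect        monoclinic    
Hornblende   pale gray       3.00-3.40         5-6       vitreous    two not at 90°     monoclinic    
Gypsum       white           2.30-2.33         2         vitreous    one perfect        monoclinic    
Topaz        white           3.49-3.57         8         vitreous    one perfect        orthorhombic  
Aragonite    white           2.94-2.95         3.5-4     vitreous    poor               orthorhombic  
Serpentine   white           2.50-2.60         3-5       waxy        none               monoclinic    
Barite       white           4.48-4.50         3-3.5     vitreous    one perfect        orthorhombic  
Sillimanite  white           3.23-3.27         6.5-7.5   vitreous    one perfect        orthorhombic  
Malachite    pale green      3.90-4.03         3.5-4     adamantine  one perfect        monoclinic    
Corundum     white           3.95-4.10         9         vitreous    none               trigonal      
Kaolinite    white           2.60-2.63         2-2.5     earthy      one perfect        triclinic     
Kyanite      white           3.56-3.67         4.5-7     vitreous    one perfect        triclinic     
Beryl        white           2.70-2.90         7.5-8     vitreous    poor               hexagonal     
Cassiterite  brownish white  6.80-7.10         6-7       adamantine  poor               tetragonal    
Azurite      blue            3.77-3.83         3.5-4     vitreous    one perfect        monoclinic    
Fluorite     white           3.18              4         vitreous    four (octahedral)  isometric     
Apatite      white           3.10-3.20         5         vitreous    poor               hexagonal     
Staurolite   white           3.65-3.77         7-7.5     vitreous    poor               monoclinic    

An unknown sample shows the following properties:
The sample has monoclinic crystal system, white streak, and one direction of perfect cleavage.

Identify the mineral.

Monoclinic crystal system — narrows the field to Orthoclase, Sphene, Chlorite, Hornblende, Gypsum, Serpentine, Malachite, Azurite, Staurolite.
White streak excludes Chlorite, Hornblende, Malachite, Azurite.
One direction of perfect cleavage — leaves Gypsum.
Only Gypsum satisfies all observations.

Gypsum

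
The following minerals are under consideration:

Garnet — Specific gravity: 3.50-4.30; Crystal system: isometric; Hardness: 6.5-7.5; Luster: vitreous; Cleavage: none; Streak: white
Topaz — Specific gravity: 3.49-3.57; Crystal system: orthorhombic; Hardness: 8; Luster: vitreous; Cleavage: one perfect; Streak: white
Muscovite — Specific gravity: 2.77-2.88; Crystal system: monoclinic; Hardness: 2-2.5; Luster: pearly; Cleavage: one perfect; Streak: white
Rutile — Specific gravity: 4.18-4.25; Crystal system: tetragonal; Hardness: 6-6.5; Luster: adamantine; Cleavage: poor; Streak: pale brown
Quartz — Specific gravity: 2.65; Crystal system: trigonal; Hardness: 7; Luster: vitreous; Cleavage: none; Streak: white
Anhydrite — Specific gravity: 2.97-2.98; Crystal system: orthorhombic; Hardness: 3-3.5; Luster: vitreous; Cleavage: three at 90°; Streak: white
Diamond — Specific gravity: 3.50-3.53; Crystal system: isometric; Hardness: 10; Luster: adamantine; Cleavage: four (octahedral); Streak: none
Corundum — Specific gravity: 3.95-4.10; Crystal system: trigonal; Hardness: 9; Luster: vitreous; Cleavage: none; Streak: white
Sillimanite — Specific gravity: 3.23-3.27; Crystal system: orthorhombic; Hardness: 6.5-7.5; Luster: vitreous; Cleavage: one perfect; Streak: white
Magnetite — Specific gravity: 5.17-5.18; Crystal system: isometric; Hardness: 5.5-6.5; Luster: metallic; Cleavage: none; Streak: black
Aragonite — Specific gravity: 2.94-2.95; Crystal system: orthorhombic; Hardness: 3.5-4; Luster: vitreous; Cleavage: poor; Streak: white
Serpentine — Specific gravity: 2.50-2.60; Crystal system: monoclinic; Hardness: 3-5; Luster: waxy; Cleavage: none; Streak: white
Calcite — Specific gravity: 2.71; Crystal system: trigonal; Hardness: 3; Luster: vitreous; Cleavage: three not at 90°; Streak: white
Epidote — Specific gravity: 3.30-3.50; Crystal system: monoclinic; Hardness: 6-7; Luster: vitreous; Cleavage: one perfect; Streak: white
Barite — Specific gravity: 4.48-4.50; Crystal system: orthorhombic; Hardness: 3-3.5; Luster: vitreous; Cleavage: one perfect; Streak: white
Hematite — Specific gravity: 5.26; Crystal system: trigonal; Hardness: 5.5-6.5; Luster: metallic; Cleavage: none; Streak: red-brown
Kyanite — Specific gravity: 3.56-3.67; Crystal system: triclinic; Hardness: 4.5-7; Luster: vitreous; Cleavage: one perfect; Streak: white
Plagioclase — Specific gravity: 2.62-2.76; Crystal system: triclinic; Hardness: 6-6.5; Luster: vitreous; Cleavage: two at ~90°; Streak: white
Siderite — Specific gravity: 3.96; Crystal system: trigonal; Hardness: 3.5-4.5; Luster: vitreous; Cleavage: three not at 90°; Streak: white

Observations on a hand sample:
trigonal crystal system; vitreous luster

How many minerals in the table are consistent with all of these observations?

Trigonal crystal system — Quartz, Corundum, Calcite, Hematite, Siderite remain.
Vitreous luster excludes Hematite.
The minerals that satisfy all observations are Calcite, Corundum, Quartz, Siderite.
That is 4 minerals.

4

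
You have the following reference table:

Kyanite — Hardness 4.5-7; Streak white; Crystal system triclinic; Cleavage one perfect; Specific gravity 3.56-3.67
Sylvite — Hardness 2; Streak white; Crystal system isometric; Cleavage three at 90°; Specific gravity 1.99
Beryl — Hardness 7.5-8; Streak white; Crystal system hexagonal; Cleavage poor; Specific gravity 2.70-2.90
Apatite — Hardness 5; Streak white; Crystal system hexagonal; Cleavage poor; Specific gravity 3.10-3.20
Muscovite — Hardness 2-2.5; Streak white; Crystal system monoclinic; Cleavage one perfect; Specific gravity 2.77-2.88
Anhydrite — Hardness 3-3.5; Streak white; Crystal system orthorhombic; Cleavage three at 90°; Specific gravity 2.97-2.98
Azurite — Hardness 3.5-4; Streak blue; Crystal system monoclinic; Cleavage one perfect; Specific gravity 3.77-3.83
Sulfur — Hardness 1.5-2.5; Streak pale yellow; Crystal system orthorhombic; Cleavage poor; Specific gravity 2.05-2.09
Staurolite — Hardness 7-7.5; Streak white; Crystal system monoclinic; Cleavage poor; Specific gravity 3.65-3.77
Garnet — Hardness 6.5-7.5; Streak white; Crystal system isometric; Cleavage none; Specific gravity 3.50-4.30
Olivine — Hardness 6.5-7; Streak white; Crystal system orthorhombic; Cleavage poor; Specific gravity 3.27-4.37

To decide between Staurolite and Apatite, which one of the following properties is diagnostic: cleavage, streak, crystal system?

Cleavage: both poor — no difference.
Streak: both white — no difference.
Crystal system: Staurolite monoclinic, Apatite hexagonal — different.
Only crystal system differs between Staurolite and Apatite among the listed tests.

crystal system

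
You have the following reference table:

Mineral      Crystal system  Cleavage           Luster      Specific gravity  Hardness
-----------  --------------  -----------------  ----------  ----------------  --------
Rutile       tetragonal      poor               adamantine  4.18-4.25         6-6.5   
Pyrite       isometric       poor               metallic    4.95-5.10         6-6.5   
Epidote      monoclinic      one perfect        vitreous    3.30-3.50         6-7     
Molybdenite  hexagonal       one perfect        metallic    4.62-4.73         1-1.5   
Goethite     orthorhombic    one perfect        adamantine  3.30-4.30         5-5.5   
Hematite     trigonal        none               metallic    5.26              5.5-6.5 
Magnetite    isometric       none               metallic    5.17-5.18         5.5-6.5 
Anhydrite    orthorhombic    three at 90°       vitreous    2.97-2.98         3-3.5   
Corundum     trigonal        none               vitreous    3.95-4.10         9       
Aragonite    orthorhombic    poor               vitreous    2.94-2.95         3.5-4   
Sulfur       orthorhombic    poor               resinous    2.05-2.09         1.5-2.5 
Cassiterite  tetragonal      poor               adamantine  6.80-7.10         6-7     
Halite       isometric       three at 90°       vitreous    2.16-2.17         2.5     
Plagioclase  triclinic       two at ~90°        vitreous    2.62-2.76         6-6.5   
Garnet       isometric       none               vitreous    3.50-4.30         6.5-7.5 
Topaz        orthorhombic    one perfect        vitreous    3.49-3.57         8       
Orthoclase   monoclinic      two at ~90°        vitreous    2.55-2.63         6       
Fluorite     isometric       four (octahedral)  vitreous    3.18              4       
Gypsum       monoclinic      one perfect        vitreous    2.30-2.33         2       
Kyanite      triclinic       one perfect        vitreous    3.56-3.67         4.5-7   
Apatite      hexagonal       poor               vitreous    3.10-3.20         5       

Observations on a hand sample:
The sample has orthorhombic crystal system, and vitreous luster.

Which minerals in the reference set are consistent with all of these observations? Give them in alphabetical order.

Anhydrite, Aragonite, Topaz

Orthorhombic crystal system — Goethite, Anhydrite, Aragonite, Sulfur, Topaz remain.
Vitreous luster eliminates Goethite, Sulfur.
The minerals that satisfy all observations are Anhydrite, Aragonite, Topaz.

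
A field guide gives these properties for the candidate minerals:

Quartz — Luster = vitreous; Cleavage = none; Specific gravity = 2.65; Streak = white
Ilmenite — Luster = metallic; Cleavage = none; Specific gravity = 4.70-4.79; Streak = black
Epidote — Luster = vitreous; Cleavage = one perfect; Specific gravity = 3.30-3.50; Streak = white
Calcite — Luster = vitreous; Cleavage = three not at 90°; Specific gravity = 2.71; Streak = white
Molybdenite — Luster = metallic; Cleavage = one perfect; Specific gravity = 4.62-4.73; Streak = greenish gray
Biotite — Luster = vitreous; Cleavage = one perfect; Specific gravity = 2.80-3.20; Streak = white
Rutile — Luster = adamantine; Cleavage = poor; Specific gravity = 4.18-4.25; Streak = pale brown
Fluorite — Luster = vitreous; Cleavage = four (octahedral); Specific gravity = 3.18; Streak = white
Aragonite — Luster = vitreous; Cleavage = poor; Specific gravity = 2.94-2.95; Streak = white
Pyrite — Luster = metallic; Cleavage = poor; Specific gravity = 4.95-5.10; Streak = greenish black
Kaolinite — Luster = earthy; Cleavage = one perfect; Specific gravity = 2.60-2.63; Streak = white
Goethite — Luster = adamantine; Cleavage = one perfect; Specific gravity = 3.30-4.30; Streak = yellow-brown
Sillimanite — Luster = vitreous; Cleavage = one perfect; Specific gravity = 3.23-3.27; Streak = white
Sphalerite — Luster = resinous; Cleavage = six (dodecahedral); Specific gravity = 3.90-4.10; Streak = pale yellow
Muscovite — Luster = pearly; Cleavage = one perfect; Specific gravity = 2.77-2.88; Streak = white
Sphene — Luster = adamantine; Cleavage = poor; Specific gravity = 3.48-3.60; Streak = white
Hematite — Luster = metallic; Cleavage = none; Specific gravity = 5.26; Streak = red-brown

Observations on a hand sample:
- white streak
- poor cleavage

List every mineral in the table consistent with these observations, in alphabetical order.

Aragonite, Sphene

White streak: only Quartz, Epidote, Calcite, Biotite, Fluorite, Aragonite, Kaolinite, Sillimanite, Muscovite, Sphene remain.
Poor cleavage: leaves Aragonite, Sphene.
Consistent with every observation: Aragonite, Sphene.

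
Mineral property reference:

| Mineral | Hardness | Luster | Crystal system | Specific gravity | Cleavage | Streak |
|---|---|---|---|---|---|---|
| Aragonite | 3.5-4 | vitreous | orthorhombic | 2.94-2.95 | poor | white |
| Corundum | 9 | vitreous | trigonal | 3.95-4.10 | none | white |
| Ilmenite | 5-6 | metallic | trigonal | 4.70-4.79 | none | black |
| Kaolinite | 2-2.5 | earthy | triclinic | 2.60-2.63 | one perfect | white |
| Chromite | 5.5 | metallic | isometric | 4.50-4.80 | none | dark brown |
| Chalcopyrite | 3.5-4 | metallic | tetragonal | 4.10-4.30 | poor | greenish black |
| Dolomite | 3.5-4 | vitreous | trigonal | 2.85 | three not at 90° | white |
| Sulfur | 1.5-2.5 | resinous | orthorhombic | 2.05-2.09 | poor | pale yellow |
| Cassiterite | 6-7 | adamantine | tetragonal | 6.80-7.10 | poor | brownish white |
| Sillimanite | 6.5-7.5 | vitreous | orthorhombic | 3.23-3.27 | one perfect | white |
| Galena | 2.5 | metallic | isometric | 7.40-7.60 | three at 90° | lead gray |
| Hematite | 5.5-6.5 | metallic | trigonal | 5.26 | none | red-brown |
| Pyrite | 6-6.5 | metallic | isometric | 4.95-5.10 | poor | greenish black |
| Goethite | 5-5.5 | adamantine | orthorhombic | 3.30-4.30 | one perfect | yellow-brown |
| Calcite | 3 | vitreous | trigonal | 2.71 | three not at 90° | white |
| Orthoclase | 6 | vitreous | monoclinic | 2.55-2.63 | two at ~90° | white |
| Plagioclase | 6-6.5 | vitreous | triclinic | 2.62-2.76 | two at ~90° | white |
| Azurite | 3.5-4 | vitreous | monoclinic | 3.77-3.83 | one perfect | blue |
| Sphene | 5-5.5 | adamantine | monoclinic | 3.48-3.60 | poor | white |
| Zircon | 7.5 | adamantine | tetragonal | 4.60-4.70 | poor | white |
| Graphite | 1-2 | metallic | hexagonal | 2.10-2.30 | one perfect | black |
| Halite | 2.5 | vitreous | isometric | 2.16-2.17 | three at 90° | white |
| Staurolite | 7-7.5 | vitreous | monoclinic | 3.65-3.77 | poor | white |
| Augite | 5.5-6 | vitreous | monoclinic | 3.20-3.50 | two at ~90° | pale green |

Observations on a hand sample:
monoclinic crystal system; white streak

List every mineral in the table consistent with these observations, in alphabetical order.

Monoclinic crystal system — Orthoclase, Azurite, Sphene, Staurolite, Augite remain.
White streak is inconsistent with Azurite, Augite.
Remaining candidates: Orthoclase, Sphene, Staurolite.

Orthoclase, Sphene, Staurolite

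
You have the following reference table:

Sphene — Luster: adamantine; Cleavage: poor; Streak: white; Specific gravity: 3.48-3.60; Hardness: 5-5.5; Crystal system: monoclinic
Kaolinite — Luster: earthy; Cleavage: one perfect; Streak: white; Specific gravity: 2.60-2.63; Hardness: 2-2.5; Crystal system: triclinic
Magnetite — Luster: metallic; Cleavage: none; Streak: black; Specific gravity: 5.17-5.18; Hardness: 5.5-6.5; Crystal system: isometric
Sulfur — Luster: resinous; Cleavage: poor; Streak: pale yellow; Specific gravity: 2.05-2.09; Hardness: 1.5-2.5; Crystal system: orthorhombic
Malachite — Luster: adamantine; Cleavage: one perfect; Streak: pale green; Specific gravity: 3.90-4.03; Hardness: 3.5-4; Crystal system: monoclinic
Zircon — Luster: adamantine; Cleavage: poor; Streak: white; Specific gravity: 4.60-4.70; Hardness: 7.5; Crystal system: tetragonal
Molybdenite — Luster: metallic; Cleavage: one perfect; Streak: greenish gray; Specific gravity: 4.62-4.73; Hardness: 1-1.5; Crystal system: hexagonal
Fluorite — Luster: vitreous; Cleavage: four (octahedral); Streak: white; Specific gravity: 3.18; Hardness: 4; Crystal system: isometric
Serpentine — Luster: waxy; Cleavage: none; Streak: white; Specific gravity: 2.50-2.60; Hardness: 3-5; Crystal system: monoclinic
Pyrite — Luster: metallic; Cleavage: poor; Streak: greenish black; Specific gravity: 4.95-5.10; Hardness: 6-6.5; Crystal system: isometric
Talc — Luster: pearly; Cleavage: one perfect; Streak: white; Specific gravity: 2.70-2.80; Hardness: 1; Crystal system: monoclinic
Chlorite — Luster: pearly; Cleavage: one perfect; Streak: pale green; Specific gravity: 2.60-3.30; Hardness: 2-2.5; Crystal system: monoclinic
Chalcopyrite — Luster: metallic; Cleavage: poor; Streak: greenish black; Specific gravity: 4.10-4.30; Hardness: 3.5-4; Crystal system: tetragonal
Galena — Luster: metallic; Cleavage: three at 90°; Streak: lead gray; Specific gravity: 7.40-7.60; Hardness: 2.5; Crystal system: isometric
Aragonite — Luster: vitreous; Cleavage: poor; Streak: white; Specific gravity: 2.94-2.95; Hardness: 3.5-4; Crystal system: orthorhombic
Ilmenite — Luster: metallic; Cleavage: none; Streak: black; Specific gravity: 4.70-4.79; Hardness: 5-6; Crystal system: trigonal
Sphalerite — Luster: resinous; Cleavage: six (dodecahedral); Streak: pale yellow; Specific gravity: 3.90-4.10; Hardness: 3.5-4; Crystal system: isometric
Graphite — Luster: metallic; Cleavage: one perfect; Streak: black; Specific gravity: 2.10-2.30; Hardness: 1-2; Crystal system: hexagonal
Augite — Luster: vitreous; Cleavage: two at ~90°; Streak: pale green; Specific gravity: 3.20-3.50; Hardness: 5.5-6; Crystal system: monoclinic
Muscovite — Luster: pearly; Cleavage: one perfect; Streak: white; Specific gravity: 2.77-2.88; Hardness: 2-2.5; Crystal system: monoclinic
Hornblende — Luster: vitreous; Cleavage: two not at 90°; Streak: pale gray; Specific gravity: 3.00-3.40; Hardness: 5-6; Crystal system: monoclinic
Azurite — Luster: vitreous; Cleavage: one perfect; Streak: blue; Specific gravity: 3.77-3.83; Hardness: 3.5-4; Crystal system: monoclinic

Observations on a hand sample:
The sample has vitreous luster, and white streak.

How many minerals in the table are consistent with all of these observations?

2

Vitreous luster — narrows the field to Fluorite, Aragonite, Augite, Hornblende, Azurite.
White streak — only Fluorite, Aragonite remain.
Remaining candidates: Aragonite, Fluorite.
That is 2 minerals.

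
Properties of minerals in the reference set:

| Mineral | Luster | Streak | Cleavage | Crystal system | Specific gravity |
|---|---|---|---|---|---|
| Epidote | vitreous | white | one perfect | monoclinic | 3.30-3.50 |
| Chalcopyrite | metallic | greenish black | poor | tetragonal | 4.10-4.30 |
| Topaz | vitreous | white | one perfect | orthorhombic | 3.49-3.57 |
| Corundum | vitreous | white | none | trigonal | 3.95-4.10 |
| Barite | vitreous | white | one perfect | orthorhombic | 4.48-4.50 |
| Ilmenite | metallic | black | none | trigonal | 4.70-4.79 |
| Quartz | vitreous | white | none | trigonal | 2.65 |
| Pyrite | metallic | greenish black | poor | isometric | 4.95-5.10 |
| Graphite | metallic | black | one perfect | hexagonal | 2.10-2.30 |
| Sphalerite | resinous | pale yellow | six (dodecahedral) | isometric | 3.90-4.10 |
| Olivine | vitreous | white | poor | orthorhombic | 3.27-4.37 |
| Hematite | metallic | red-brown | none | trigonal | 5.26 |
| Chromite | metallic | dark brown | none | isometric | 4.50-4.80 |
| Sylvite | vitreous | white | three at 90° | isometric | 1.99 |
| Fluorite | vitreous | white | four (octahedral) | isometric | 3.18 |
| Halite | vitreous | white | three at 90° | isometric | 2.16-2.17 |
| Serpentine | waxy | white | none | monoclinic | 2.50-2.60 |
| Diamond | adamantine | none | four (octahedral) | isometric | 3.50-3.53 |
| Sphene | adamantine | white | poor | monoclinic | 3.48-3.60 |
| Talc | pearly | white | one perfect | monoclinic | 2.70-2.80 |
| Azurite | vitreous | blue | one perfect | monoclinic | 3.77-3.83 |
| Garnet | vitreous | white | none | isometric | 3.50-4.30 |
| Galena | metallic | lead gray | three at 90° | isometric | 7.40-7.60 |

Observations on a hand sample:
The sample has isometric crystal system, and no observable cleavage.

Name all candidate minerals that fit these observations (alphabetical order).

Chromite, Garnet

Isometric crystal system: only Pyrite, Sphalerite, Chromite, Sylvite, Fluorite, Halite, Diamond, Garnet, Galena remain.
No observable cleavage: narrows the field to Chromite, Garnet.
Remaining candidates: Chromite, Garnet.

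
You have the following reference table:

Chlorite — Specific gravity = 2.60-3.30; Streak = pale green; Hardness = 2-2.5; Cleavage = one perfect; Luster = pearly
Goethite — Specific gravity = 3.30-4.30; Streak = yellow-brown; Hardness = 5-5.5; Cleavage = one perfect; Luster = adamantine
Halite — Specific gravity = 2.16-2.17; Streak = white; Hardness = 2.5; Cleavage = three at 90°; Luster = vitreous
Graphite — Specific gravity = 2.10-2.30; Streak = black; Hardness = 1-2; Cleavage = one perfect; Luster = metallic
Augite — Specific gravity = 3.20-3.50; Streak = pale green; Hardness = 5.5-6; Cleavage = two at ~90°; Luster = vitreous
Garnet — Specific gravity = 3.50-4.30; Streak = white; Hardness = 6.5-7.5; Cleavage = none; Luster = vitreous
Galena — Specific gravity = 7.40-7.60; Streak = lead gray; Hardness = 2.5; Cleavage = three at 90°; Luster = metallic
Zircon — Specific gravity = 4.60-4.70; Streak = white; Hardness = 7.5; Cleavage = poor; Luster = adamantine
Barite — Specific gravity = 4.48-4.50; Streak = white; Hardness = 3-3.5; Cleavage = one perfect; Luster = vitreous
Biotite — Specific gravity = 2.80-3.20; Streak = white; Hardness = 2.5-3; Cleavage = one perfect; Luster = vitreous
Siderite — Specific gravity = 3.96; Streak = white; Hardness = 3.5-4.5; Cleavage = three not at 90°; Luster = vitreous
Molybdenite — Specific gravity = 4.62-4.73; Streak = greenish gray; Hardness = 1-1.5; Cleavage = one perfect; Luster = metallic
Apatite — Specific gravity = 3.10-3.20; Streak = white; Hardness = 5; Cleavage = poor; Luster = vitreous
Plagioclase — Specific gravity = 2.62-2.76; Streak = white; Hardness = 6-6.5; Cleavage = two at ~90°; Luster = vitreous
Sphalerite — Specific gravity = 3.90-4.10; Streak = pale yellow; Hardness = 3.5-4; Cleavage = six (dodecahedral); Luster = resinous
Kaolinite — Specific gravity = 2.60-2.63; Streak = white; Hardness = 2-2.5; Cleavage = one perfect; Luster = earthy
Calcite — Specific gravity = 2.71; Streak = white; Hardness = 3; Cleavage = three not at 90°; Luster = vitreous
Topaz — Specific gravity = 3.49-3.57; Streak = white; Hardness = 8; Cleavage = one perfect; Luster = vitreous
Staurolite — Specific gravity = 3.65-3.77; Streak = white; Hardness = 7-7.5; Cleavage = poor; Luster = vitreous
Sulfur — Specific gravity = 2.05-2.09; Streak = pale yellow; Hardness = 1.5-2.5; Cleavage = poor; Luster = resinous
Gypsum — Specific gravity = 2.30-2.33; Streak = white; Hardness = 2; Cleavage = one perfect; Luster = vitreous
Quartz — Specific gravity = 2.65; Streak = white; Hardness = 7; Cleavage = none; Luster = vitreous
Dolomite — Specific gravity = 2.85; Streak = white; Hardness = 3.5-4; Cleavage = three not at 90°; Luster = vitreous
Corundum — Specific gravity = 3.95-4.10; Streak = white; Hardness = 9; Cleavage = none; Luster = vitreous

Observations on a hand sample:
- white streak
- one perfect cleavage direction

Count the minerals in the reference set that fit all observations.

5

White streak: narrows the field to Halite, Garnet, Zircon, Barite, Biotite, Siderite, Apatite, Plagioclase, Kaolinite, Calcite, Topaz, Staurolite, Gypsum, Quartz, Dolomite, Corundum.
One perfect cleavage direction: Barite, Biotite, Kaolinite, Topaz, Gypsum remain.
Remaining candidates: Barite, Biotite, Gypsum, Kaolinite, Topaz.
That is 5 minerals.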